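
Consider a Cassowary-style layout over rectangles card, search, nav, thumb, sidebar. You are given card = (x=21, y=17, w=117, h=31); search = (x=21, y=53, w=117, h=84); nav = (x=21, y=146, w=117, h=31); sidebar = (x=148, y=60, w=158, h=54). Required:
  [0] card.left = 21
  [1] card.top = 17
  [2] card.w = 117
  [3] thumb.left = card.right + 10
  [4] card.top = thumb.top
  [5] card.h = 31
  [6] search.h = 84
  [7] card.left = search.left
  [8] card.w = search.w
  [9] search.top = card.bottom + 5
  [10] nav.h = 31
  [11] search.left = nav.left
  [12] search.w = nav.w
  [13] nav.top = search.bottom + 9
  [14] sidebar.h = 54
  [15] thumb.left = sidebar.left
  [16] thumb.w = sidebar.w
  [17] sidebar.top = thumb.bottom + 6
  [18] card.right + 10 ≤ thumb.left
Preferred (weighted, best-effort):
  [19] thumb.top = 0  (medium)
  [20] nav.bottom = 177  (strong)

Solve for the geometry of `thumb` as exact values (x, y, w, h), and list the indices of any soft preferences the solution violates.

thumb = (x=148, y=17, w=158, h=37)
violated soft preferences: 19

1. thumb.x = 148  [thumb.left = card.right + 10]
2. thumb.y = 17  [card.top = thumb.top]
3. thumb.w = 158  [thumb.w = sidebar.w]
4. thumb.h = 37  [sidebar.top = thumb.bottom + 6]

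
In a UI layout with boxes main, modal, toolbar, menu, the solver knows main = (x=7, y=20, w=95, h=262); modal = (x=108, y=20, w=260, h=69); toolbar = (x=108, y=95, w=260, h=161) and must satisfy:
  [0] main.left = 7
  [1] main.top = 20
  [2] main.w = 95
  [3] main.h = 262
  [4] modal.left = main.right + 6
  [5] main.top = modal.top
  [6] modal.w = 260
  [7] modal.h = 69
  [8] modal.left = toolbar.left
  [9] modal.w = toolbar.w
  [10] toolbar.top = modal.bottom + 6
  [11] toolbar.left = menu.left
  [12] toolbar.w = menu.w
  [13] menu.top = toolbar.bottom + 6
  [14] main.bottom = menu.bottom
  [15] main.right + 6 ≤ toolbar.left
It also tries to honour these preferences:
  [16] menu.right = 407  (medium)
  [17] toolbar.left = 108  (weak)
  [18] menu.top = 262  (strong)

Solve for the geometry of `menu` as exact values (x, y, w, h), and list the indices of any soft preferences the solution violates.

menu = (x=108, y=262, w=260, h=20)
violated soft preferences: 16

1. menu.x = 108  [toolbar.left = menu.left]
2. menu.w = 260  [toolbar.w = menu.w]
3. menu.y = 262  [menu.top = toolbar.bottom + 6]
4. menu.h = 20  [main.bottom = menu.bottom]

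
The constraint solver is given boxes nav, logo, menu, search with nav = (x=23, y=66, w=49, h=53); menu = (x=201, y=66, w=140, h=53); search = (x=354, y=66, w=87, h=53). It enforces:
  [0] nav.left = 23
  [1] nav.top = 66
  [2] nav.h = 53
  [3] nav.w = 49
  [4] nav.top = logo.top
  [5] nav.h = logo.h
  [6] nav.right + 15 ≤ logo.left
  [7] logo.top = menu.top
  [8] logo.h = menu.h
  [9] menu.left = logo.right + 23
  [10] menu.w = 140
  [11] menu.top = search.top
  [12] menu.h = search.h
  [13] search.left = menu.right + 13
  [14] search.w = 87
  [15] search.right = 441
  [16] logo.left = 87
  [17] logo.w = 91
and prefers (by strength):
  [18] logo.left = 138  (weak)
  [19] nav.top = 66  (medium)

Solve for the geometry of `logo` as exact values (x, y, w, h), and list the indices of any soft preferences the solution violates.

logo = (x=87, y=66, w=91, h=53)
violated soft preferences: 18

1. logo.y = 66  [nav.top = logo.top]
2. logo.h = 53  [nav.h = logo.h]
3. logo.x = 87  [logo.left = 87]
4. logo.w = 91  [logo.w = 91]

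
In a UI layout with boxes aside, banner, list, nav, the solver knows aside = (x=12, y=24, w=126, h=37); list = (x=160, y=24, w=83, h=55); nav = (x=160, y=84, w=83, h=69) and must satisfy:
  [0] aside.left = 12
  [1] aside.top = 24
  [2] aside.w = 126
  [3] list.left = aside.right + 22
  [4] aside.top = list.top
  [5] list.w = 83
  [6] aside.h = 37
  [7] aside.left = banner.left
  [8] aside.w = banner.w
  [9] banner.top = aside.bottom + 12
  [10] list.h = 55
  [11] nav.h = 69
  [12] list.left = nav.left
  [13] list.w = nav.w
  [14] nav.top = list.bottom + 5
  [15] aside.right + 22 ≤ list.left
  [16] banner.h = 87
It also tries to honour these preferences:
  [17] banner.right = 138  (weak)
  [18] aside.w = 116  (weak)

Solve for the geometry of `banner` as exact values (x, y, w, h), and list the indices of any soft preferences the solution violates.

banner = (x=12, y=73, w=126, h=87)
violated soft preferences: 18

1. banner.x = 12  [aside.left = banner.left]
2. banner.w = 126  [aside.w = banner.w]
3. banner.y = 73  [banner.top = aside.bottom + 12]
4. banner.h = 87  [banner.h = 87]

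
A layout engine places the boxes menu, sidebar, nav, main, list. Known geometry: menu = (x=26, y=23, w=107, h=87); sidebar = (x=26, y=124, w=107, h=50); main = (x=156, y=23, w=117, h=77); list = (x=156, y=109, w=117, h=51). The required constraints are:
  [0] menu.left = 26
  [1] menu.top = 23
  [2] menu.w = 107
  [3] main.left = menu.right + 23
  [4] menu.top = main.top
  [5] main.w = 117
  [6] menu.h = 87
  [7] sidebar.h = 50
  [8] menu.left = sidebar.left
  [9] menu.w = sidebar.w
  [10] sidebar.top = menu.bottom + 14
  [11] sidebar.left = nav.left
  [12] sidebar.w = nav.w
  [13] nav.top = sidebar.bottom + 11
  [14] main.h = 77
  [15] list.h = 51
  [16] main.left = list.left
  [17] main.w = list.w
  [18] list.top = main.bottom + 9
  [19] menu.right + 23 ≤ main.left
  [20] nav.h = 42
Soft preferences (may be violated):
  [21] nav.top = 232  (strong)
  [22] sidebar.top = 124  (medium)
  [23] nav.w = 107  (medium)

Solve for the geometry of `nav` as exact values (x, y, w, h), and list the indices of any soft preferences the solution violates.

nav = (x=26, y=185, w=107, h=42)
violated soft preferences: 21

1. nav.x = 26  [sidebar.left = nav.left]
2. nav.w = 107  [sidebar.w = nav.w]
3. nav.y = 185  [nav.top = sidebar.bottom + 11]
4. nav.h = 42  [nav.h = 42]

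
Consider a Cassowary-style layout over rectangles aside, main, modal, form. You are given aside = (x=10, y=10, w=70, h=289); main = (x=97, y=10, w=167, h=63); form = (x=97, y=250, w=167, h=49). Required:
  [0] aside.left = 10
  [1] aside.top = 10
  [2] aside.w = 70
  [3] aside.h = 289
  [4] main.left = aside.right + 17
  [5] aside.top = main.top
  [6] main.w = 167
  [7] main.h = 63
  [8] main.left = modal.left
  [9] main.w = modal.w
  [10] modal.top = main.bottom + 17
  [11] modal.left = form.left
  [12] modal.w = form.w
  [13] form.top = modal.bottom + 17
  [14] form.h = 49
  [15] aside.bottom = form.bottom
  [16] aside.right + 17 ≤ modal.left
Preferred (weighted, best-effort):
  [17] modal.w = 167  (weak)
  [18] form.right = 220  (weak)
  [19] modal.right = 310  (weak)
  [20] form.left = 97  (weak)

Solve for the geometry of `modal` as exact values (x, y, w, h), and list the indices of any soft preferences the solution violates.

1. modal.x = 97  [main.left = modal.left]
2. modal.w = 167  [main.w = modal.w]
3. modal.y = 90  [modal.top = main.bottom + 17]
4. modal.h = 143  [form.top = modal.bottom + 17]

modal = (x=97, y=90, w=167, h=143)
violated soft preferences: 18, 19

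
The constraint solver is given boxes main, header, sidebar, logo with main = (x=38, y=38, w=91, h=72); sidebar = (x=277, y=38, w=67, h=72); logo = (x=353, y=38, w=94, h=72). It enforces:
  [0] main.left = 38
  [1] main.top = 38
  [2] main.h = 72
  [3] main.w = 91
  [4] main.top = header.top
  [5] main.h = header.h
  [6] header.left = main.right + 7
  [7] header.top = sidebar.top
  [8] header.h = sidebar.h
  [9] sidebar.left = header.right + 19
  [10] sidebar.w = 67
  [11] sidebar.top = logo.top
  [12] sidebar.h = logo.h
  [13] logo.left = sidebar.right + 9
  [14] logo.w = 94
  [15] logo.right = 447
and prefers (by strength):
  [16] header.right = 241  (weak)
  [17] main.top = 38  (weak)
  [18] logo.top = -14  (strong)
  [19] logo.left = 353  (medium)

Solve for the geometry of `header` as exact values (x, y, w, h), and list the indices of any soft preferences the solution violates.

1. header.y = 38  [main.top = header.top]
2. header.h = 72  [main.h = header.h]
3. header.x = 136  [header.left = main.right + 7]
4. header.w = 122  [sidebar.left = header.right + 19]

header = (x=136, y=38, w=122, h=72)
violated soft preferences: 16, 18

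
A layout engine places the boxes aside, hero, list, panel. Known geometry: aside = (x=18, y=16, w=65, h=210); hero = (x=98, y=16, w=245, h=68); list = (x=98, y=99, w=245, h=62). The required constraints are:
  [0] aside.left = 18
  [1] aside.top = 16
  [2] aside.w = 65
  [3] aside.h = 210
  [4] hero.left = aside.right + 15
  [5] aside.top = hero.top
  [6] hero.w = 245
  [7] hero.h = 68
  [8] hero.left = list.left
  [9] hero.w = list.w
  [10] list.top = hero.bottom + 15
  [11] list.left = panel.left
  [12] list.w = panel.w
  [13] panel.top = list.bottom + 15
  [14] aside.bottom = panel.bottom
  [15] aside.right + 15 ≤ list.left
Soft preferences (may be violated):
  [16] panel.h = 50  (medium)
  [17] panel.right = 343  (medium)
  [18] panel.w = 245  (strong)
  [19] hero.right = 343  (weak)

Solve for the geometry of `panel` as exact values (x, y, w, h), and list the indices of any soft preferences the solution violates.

panel = (x=98, y=176, w=245, h=50)
violated soft preferences: none

1. panel.x = 98  [list.left = panel.left]
2. panel.w = 245  [list.w = panel.w]
3. panel.y = 176  [panel.top = list.bottom + 15]
4. panel.h = 50  [aside.bottom = panel.bottom]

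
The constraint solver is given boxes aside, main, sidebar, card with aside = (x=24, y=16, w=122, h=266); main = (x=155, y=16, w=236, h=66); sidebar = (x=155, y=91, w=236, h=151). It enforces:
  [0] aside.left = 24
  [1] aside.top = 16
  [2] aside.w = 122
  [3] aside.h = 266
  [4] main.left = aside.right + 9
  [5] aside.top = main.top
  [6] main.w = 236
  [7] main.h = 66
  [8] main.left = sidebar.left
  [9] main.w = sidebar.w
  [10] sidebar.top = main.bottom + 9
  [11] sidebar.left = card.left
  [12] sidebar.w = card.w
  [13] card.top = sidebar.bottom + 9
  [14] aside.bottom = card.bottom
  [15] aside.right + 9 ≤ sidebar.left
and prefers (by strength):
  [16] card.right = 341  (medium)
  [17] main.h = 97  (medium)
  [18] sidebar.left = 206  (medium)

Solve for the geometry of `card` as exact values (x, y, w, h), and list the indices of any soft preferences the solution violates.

1. card.x = 155  [sidebar.left = card.left]
2. card.w = 236  [sidebar.w = card.w]
3. card.y = 251  [card.top = sidebar.bottom + 9]
4. card.h = 31  [aside.bottom = card.bottom]

card = (x=155, y=251, w=236, h=31)
violated soft preferences: 16, 17, 18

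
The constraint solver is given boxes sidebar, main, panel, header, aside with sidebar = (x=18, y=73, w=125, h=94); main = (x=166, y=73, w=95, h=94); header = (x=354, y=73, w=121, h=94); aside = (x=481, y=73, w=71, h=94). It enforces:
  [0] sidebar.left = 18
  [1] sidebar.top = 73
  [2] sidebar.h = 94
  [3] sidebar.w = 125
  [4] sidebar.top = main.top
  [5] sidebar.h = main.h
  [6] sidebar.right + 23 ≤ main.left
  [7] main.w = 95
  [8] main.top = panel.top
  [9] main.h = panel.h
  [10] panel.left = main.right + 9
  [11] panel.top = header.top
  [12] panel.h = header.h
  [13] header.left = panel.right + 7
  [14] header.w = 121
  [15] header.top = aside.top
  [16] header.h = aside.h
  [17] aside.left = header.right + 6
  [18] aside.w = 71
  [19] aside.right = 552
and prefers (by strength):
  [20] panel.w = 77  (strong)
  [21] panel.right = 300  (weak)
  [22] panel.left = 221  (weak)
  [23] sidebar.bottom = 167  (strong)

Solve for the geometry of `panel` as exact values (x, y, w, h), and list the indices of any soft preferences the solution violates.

1. panel.y = 73  [main.top = panel.top]
2. panel.h = 94  [main.h = panel.h]
3. panel.x = 270  [panel.left = main.right + 9]
4. panel.w = 77  [header.left = panel.right + 7]

panel = (x=270, y=73, w=77, h=94)
violated soft preferences: 21, 22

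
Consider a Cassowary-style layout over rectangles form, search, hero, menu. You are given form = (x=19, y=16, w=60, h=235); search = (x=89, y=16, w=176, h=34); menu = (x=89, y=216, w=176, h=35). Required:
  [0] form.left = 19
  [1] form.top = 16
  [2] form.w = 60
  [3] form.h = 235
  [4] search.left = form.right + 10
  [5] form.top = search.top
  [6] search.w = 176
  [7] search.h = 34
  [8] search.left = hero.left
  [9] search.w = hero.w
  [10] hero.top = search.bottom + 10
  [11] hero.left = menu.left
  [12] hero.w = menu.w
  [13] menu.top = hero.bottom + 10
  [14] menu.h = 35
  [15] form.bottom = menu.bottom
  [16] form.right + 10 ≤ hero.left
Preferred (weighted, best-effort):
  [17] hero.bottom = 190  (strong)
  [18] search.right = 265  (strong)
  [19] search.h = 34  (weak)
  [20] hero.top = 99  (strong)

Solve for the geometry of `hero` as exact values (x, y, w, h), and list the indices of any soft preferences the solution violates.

hero = (x=89, y=60, w=176, h=146)
violated soft preferences: 17, 20

1. hero.x = 89  [search.left = hero.left]
2. hero.w = 176  [search.w = hero.w]
3. hero.y = 60  [hero.top = search.bottom + 10]
4. hero.h = 146  [menu.top = hero.bottom + 10]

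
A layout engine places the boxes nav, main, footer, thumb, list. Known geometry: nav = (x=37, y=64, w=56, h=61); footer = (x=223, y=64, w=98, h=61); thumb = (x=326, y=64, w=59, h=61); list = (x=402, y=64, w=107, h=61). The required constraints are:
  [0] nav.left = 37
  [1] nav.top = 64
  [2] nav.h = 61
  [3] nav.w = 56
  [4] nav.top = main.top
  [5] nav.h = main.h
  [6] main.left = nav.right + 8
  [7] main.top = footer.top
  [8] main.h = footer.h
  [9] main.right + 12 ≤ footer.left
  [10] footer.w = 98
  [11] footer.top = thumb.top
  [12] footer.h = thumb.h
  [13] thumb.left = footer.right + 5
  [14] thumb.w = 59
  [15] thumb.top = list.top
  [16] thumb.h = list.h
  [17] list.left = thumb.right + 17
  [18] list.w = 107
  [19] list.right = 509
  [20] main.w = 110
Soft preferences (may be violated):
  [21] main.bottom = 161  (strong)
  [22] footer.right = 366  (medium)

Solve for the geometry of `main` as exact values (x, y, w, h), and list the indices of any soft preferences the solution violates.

1. main.y = 64  [nav.top = main.top]
2. main.h = 61  [nav.h = main.h]
3. main.x = 101  [main.left = nav.right + 8]
4. main.w = 110  [main.w = 110]

main = (x=101, y=64, w=110, h=61)
violated soft preferences: 21, 22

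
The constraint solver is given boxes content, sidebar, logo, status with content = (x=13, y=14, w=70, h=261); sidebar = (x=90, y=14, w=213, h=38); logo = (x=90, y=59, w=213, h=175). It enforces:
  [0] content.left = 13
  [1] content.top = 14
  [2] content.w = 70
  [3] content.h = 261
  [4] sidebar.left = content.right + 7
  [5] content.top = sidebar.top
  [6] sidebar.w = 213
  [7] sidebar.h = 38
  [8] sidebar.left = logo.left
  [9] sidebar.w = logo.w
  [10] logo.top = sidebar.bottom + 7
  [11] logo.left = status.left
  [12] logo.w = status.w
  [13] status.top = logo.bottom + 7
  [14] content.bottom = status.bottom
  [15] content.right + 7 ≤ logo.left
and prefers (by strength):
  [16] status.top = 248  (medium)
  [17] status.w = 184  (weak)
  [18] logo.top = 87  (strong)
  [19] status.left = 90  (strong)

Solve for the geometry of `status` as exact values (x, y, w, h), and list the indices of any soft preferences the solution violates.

1. status.x = 90  [logo.left = status.left]
2. status.w = 213  [logo.w = status.w]
3. status.y = 241  [status.top = logo.bottom + 7]
4. status.h = 34  [content.bottom = status.bottom]

status = (x=90, y=241, w=213, h=34)
violated soft preferences: 16, 17, 18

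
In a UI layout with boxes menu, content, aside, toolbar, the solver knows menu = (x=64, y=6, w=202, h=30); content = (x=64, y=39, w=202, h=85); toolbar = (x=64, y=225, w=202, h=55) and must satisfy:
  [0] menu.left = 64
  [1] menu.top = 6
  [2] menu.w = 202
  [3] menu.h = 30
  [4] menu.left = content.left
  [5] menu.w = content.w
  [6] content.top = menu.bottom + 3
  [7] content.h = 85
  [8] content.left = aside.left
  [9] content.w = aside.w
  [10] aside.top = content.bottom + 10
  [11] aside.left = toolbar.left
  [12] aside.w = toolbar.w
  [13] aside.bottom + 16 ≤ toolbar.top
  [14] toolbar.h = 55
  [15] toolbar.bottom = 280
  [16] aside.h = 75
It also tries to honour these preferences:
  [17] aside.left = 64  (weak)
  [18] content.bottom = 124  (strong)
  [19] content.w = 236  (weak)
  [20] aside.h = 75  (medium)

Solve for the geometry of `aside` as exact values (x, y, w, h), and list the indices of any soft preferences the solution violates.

aside = (x=64, y=134, w=202, h=75)
violated soft preferences: 19

1. aside.x = 64  [content.left = aside.left]
2. aside.w = 202  [content.w = aside.w]
3. aside.y = 134  [aside.top = content.bottom + 10]
4. aside.h = 75  [aside.h = 75]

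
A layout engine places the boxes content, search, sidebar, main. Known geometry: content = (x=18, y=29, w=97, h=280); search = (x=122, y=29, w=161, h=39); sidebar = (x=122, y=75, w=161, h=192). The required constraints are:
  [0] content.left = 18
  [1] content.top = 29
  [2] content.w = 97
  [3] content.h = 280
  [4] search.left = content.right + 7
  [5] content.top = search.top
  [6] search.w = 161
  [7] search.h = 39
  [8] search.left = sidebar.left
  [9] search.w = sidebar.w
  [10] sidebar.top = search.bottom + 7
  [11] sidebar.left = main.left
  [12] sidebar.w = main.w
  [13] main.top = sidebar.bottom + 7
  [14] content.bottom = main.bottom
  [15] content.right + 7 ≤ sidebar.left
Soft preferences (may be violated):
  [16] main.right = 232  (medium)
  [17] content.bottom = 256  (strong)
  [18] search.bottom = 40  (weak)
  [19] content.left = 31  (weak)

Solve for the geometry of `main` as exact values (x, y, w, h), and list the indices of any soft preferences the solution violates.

1. main.x = 122  [sidebar.left = main.left]
2. main.w = 161  [sidebar.w = main.w]
3. main.y = 274  [main.top = sidebar.bottom + 7]
4. main.h = 35  [content.bottom = main.bottom]

main = (x=122, y=274, w=161, h=35)
violated soft preferences: 16, 17, 18, 19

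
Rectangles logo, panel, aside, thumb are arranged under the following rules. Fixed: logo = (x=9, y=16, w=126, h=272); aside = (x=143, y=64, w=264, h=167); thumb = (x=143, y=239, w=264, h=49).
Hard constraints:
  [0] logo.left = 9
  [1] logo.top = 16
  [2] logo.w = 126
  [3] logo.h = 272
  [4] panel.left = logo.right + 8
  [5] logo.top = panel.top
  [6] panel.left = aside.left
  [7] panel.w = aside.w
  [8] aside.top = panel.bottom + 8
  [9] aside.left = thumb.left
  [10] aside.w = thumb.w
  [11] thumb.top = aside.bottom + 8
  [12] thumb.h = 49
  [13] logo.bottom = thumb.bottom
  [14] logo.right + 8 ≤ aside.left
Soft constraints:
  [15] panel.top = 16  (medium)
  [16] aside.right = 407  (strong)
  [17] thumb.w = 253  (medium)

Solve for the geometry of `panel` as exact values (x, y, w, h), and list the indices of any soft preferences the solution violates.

panel = (x=143, y=16, w=264, h=40)
violated soft preferences: 17

1. panel.x = 143  [panel.left = logo.right + 8]
2. panel.y = 16  [logo.top = panel.top]
3. panel.w = 264  [panel.w = aside.w]
4. panel.h = 40  [aside.top = panel.bottom + 8]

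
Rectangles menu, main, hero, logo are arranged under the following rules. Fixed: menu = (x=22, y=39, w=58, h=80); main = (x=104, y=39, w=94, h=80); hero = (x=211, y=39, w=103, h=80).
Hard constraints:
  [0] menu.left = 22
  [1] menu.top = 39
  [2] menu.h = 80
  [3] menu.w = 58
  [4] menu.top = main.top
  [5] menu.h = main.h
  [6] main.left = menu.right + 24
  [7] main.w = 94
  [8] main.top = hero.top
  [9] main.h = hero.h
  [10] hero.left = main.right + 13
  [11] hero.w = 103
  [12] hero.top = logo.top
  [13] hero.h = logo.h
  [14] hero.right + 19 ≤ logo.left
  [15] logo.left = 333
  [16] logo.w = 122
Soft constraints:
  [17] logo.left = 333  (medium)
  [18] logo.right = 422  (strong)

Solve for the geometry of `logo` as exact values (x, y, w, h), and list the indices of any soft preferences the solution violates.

1. logo.y = 39  [hero.top = logo.top]
2. logo.h = 80  [hero.h = logo.h]
3. logo.x = 333  [logo.left = 333]
4. logo.w = 122  [logo.w = 122]

logo = (x=333, y=39, w=122, h=80)
violated soft preferences: 18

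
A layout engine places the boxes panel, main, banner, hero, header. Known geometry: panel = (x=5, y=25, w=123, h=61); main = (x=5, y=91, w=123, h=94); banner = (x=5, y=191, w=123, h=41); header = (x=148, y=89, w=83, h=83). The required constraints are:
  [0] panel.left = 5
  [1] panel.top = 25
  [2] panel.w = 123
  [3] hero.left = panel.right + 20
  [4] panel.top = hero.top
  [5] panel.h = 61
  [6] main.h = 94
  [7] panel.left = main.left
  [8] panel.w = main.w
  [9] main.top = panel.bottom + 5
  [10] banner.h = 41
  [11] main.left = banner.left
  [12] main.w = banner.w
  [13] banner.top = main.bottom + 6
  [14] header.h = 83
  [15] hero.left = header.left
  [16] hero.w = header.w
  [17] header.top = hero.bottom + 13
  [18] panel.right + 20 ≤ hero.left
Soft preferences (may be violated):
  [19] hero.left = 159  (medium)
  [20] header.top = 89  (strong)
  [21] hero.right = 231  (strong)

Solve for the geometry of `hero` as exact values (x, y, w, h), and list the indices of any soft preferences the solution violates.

hero = (x=148, y=25, w=83, h=51)
violated soft preferences: 19

1. hero.x = 148  [hero.left = panel.right + 20]
2. hero.y = 25  [panel.top = hero.top]
3. hero.w = 83  [hero.w = header.w]
4. hero.h = 51  [header.top = hero.bottom + 13]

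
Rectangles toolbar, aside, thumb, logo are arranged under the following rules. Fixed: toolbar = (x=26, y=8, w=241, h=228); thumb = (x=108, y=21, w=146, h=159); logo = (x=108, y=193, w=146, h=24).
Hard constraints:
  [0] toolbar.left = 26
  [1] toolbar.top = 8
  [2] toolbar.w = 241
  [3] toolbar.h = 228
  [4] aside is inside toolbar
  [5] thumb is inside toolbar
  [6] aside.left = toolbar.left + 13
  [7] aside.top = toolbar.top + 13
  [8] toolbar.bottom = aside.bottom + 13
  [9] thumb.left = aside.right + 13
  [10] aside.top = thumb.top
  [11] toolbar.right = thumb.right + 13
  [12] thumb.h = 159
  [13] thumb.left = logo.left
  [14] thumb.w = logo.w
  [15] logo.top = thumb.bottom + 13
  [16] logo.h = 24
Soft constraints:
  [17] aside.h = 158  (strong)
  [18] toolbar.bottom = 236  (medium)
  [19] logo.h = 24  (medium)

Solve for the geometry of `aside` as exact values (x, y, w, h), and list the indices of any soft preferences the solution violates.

aside = (x=39, y=21, w=56, h=202)
violated soft preferences: 17

1. aside.x = 39  [aside.left = toolbar.left + 13]
2. aside.y = 21  [aside.top = toolbar.top + 13]
3. aside.h = 202  [toolbar.bottom = aside.bottom + 13]
4. aside.w = 56  [thumb.left = aside.right + 13]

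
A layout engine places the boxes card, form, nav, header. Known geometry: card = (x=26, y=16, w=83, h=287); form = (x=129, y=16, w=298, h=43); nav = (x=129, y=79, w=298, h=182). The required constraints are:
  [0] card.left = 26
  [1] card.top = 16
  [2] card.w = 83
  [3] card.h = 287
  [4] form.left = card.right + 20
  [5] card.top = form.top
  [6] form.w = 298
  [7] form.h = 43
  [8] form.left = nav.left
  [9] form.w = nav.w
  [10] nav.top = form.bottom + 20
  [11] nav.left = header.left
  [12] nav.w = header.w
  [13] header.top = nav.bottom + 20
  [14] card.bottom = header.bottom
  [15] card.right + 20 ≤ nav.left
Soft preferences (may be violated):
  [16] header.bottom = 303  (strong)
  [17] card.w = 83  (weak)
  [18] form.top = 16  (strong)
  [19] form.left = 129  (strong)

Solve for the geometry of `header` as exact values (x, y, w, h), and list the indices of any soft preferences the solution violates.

header = (x=129, y=281, w=298, h=22)
violated soft preferences: none

1. header.x = 129  [nav.left = header.left]
2. header.w = 298  [nav.w = header.w]
3. header.y = 281  [header.top = nav.bottom + 20]
4. header.h = 22  [card.bottom = header.bottom]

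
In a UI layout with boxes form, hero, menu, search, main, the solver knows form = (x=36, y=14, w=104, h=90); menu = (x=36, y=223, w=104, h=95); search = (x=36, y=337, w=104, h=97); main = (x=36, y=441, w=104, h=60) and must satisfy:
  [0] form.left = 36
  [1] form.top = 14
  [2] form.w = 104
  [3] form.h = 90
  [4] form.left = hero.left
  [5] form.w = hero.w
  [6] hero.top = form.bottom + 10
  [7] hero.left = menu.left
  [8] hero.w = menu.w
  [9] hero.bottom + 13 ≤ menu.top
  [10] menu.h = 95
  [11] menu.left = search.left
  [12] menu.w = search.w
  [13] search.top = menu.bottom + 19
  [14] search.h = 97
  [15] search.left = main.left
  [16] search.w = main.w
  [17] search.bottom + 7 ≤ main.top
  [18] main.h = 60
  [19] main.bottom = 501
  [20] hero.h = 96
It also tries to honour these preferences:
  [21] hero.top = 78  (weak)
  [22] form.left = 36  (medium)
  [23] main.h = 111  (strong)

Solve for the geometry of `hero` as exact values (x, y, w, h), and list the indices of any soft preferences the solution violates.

hero = (x=36, y=114, w=104, h=96)
violated soft preferences: 21, 23

1. hero.x = 36  [form.left = hero.left]
2. hero.w = 104  [form.w = hero.w]
3. hero.y = 114  [hero.top = form.bottom + 10]
4. hero.h = 96  [hero.h = 96]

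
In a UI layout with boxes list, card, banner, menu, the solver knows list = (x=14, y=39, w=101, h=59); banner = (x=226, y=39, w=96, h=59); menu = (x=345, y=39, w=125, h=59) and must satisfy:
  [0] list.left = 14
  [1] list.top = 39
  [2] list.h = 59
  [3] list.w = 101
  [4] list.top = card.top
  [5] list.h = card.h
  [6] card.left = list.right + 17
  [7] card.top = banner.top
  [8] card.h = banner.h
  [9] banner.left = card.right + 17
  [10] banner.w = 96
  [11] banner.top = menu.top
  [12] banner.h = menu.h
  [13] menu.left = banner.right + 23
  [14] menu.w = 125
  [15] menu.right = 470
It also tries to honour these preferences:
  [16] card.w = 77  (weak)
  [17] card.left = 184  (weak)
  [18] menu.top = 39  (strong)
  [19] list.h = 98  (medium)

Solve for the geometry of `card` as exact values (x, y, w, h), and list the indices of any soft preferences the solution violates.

1. card.y = 39  [list.top = card.top]
2. card.h = 59  [list.h = card.h]
3. card.x = 132  [card.left = list.right + 17]
4. card.w = 77  [banner.left = card.right + 17]

card = (x=132, y=39, w=77, h=59)
violated soft preferences: 17, 19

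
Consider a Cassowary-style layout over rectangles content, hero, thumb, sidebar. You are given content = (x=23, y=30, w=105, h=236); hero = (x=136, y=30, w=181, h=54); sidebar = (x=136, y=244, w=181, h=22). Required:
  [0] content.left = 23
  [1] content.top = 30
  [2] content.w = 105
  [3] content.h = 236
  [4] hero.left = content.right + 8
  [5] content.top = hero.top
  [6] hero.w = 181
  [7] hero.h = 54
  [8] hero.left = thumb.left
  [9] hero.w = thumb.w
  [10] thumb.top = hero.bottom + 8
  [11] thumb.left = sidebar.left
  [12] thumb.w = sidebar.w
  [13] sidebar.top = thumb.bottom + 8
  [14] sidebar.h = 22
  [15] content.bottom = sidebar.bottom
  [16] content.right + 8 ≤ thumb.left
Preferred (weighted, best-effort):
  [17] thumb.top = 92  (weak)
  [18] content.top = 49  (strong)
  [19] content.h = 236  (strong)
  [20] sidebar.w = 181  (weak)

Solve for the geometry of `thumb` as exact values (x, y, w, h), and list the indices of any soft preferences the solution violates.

thumb = (x=136, y=92, w=181, h=144)
violated soft preferences: 18

1. thumb.x = 136  [hero.left = thumb.left]
2. thumb.w = 181  [hero.w = thumb.w]
3. thumb.y = 92  [thumb.top = hero.bottom + 8]
4. thumb.h = 144  [sidebar.top = thumb.bottom + 8]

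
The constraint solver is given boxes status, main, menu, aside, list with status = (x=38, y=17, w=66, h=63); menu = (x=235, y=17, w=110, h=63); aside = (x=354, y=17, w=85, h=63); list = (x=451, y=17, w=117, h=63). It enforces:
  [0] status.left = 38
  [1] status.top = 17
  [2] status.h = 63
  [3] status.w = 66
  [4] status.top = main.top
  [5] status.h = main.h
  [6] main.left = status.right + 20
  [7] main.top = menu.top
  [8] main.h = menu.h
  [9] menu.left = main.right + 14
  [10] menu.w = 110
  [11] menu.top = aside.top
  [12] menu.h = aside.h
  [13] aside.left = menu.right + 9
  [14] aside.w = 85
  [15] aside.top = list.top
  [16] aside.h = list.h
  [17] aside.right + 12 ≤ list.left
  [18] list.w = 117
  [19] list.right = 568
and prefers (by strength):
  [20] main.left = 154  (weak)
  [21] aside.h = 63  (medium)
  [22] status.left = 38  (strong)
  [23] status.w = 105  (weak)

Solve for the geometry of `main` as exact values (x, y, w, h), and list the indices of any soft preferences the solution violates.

1. main.y = 17  [status.top = main.top]
2. main.h = 63  [status.h = main.h]
3. main.x = 124  [main.left = status.right + 20]
4. main.w = 97  [menu.left = main.right + 14]

main = (x=124, y=17, w=97, h=63)
violated soft preferences: 20, 23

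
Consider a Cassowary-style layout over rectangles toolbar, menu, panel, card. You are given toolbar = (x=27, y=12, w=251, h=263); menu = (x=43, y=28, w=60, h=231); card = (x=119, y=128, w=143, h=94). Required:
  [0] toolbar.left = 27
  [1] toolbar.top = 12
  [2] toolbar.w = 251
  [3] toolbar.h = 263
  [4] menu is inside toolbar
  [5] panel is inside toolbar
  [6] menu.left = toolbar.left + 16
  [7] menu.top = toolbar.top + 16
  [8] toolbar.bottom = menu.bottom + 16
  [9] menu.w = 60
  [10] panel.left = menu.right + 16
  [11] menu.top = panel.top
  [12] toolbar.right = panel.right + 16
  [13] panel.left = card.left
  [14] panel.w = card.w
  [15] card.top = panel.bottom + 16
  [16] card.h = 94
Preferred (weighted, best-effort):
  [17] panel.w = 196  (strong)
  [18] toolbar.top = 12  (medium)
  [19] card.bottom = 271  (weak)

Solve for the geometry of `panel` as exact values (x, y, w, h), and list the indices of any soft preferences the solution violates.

1. panel.x = 119  [panel.left = menu.right + 16]
2. panel.y = 28  [menu.top = panel.top]
3. panel.w = 143  [toolbar.right = panel.right + 16]
4. panel.h = 84  [card.top = panel.bottom + 16]

panel = (x=119, y=28, w=143, h=84)
violated soft preferences: 17, 19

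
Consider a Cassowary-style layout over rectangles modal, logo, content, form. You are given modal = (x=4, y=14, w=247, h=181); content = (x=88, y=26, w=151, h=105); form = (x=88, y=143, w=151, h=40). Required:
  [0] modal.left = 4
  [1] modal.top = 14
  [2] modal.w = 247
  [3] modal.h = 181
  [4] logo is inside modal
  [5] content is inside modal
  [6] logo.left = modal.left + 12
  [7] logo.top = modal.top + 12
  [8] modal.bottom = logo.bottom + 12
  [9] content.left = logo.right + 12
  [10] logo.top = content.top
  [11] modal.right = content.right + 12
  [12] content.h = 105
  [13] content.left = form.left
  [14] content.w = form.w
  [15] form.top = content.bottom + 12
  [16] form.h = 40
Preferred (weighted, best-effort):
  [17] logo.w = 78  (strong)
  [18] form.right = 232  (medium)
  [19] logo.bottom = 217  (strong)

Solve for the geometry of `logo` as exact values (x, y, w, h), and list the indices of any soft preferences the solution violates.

logo = (x=16, y=26, w=60, h=157)
violated soft preferences: 17, 18, 19

1. logo.x = 16  [logo.left = modal.left + 12]
2. logo.y = 26  [logo.top = modal.top + 12]
3. logo.h = 157  [modal.bottom = logo.bottom + 12]
4. logo.w = 60  [content.left = logo.right + 12]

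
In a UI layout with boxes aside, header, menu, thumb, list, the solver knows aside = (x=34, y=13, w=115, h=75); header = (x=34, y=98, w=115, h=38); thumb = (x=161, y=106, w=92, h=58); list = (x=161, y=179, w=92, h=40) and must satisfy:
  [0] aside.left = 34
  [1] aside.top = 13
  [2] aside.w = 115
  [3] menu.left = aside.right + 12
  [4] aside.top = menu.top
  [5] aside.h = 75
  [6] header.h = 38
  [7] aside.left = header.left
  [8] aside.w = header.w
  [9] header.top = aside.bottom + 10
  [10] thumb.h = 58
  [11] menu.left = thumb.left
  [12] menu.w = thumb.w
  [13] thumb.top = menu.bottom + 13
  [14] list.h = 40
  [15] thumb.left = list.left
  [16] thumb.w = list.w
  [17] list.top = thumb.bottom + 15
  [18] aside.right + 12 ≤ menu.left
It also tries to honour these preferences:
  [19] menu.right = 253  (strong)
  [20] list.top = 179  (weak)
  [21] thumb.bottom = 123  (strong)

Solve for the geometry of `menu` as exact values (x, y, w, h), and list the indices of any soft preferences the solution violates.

1. menu.x = 161  [menu.left = aside.right + 12]
2. menu.y = 13  [aside.top = menu.top]
3. menu.w = 92  [menu.w = thumb.w]
4. menu.h = 80  [thumb.top = menu.bottom + 13]

menu = (x=161, y=13, w=92, h=80)
violated soft preferences: 21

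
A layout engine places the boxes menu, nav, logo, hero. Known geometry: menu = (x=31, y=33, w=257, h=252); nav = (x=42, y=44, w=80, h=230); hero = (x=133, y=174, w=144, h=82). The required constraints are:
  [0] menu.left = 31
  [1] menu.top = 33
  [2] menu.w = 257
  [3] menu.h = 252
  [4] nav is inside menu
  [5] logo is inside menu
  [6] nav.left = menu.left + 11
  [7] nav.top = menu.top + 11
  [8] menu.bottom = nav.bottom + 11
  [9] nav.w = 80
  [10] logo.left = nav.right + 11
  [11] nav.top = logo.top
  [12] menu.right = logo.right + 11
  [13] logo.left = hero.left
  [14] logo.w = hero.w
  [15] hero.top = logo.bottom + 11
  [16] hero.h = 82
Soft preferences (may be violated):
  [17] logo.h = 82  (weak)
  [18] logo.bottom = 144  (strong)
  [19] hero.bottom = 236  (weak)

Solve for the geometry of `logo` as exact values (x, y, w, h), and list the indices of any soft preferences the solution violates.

1. logo.x = 133  [logo.left = nav.right + 11]
2. logo.y = 44  [nav.top = logo.top]
3. logo.w = 144  [menu.right = logo.right + 11]
4. logo.h = 119  [hero.top = logo.bottom + 11]

logo = (x=133, y=44, w=144, h=119)
violated soft preferences: 17, 18, 19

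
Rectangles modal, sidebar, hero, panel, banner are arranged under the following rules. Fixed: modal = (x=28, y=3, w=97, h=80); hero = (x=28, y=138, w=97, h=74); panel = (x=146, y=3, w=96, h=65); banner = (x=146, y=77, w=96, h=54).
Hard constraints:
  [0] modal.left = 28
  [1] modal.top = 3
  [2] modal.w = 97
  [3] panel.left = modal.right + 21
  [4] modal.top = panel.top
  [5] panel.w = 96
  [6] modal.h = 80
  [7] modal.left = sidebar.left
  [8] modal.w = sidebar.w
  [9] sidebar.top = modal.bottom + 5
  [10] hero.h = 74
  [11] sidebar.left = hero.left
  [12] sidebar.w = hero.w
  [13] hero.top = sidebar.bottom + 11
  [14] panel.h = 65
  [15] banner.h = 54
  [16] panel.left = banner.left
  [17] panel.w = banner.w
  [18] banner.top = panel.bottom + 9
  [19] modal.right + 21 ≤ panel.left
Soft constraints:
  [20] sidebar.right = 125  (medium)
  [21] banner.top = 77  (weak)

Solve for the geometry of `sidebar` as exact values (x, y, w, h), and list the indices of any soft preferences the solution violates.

sidebar = (x=28, y=88, w=97, h=39)
violated soft preferences: none

1. sidebar.x = 28  [modal.left = sidebar.left]
2. sidebar.w = 97  [modal.w = sidebar.w]
3. sidebar.y = 88  [sidebar.top = modal.bottom + 5]
4. sidebar.h = 39  [hero.top = sidebar.bottom + 11]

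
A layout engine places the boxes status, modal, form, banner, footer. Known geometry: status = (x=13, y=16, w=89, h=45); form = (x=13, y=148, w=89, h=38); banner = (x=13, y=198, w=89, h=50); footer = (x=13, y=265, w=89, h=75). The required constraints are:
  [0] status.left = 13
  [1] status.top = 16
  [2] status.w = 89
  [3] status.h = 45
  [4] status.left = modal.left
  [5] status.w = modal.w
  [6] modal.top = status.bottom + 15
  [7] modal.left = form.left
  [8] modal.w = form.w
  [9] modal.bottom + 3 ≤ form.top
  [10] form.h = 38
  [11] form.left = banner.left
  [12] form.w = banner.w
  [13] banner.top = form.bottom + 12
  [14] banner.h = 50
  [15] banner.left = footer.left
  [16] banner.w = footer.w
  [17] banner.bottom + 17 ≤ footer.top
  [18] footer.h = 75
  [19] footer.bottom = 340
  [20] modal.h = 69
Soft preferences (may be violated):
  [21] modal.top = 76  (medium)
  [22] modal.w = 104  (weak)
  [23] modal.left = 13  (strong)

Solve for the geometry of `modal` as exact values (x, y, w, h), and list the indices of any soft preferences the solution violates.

1. modal.x = 13  [status.left = modal.left]
2. modal.w = 89  [status.w = modal.w]
3. modal.y = 76  [modal.top = status.bottom + 15]
4. modal.h = 69  [modal.h = 69]

modal = (x=13, y=76, w=89, h=69)
violated soft preferences: 22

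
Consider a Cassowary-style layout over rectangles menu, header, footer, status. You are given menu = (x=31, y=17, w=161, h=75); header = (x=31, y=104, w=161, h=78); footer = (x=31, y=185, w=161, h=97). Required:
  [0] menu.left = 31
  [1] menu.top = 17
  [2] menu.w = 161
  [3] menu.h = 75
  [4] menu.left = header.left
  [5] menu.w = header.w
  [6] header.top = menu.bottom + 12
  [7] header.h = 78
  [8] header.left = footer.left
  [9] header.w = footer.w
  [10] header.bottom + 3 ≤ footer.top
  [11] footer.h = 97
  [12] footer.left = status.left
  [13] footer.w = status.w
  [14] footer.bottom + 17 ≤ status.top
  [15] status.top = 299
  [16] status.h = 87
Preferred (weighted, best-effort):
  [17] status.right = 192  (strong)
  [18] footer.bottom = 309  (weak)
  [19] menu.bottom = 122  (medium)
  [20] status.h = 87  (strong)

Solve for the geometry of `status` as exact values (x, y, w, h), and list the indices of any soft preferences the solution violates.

status = (x=31, y=299, w=161, h=87)
violated soft preferences: 18, 19

1. status.x = 31  [footer.left = status.left]
2. status.w = 161  [footer.w = status.w]
3. status.y = 299  [status.top = 299]
4. status.h = 87  [status.h = 87]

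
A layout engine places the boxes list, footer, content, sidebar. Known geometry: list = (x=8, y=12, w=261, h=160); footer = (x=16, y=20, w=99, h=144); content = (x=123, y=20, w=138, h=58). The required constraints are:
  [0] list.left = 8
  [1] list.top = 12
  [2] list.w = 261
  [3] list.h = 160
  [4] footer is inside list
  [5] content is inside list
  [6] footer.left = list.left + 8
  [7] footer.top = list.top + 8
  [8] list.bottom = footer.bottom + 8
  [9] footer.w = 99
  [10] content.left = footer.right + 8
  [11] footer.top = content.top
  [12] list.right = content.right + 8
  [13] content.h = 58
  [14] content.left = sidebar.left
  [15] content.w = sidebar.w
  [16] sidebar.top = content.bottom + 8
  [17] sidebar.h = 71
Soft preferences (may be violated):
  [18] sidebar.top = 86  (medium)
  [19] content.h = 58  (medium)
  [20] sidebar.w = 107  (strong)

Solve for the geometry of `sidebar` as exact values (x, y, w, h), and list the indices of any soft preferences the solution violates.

1. sidebar.x = 123  [content.left = sidebar.left]
2. sidebar.w = 138  [content.w = sidebar.w]
3. sidebar.y = 86  [sidebar.top = content.bottom + 8]
4. sidebar.h = 71  [sidebar.h = 71]

sidebar = (x=123, y=86, w=138, h=71)
violated soft preferences: 20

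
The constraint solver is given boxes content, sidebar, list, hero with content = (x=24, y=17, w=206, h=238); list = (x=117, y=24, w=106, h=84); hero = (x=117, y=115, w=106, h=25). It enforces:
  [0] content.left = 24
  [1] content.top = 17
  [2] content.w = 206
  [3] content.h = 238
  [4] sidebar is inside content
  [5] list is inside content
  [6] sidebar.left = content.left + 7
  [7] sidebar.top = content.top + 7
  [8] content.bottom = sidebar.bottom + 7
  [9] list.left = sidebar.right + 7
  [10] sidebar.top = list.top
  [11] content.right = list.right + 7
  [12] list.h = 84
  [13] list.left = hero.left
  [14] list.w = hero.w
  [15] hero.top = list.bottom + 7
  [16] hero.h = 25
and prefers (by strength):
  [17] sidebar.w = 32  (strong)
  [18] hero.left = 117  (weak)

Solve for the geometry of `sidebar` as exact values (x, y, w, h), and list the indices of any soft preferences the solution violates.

sidebar = (x=31, y=24, w=79, h=224)
violated soft preferences: 17

1. sidebar.x = 31  [sidebar.left = content.left + 7]
2. sidebar.y = 24  [sidebar.top = content.top + 7]
3. sidebar.h = 224  [content.bottom = sidebar.bottom + 7]
4. sidebar.w = 79  [list.left = sidebar.right + 7]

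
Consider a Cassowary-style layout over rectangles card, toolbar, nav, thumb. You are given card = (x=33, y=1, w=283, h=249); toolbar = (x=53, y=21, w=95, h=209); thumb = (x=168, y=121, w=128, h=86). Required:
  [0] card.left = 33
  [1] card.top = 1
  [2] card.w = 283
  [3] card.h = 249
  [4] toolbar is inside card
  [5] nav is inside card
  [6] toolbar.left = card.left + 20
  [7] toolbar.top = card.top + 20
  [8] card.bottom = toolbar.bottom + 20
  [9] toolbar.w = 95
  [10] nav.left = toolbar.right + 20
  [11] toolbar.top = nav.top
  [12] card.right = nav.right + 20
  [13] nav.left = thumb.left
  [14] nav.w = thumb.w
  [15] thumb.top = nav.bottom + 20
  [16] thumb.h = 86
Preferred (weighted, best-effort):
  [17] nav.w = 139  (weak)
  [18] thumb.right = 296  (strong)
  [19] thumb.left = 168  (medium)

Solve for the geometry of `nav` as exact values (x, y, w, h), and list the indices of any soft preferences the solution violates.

1. nav.x = 168  [nav.left = toolbar.right + 20]
2. nav.y = 21  [toolbar.top = nav.top]
3. nav.w = 128  [card.right = nav.right + 20]
4. nav.h = 80  [thumb.top = nav.bottom + 20]

nav = (x=168, y=21, w=128, h=80)
violated soft preferences: 17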